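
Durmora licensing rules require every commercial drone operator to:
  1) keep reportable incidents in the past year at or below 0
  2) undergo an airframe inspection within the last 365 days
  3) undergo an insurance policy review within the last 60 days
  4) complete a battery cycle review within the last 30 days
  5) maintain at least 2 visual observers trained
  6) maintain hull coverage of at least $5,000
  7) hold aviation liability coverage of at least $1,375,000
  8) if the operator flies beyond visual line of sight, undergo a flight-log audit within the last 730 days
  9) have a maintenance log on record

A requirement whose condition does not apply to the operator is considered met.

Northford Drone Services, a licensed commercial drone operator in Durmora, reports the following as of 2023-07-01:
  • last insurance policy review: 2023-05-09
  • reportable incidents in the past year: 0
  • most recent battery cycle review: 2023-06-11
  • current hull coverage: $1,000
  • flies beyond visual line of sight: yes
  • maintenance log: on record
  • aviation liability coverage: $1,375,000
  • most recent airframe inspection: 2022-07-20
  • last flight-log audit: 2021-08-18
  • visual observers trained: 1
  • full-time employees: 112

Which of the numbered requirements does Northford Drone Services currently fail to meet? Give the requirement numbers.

5, 6

1. reportable incidents in the past year 0 ≤ 0 → met
2. airframe inspection 346 days ago vs limit 365 → met
3. insurance policy review 53 days ago vs limit 60 → met
4. battery cycle review 20 days ago vs limit 30 → met
5. visual observers trained 1 < 2 → not met
6. hull coverage $1,000 < $5,000 → not met
7. aviation liability coverage $1,375,000 ≥ $1,375,000 → met
8. condition 'flies beyond visual line of sight' holds; flight-log audit 682 days ago vs limit 730 → met
9. maintenance log present → met
Not met: 5, 6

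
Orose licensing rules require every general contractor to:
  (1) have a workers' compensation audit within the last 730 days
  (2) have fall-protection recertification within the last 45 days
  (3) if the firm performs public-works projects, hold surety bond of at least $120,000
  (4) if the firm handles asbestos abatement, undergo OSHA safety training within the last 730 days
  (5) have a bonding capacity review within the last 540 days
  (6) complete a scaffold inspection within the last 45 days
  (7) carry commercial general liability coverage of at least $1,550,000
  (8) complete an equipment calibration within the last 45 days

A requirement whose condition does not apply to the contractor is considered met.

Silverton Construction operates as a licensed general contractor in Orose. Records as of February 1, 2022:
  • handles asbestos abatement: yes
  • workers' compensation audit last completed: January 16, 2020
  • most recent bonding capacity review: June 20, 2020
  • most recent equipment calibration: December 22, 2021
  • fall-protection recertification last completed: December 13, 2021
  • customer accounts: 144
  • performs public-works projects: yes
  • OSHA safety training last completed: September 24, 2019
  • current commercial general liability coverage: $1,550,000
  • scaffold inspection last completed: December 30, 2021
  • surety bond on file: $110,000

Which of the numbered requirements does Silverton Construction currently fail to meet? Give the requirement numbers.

1, 2, 3, 4, 5

1. workers' compensation audit 747 days ago vs limit 730 → not met
2. fall-protection recertification 50 days ago vs limit 45 → not met
3. condition 'performs public-works projects' holds; surety bond $110,000 < $120,000 → not met
4. condition 'handles asbestos abatement' holds; OSHA safety training 861 days ago vs limit 730 → not met
5. bonding capacity review 591 days ago vs limit 540 → not met
6. scaffold inspection 33 days ago vs limit 45 → met
7. commercial general liability coverage $1,550,000 ≥ $1,550,000 → met
8. equipment calibration 41 days ago vs limit 45 → met
Not met: 1, 2, 3, 4, 5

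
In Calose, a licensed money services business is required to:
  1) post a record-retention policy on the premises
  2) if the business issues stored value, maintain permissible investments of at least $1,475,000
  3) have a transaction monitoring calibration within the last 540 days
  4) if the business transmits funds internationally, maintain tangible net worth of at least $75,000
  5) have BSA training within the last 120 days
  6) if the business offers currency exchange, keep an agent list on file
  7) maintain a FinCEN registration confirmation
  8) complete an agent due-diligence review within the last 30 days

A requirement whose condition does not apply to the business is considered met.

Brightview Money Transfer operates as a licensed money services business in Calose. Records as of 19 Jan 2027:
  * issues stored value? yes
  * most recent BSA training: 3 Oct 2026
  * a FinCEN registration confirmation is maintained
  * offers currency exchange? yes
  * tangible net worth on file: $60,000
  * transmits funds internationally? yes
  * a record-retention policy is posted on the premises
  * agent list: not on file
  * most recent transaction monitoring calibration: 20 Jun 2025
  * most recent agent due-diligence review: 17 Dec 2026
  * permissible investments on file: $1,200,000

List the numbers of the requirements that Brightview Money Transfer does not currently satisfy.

2, 3, 4, 6, 8

1. record-retention policy present → met
2. condition 'issues stored value' holds; permissible investments $1,200,000 < $1,475,000 → not met
3. transaction monitoring calibration 578 days ago vs limit 540 → not met
4. condition 'transmits funds internationally' holds; tangible net worth $60,000 < $75,000 → not met
5. BSA training 108 days ago vs limit 120 → met
6. condition 'offers currency exchange' holds; agent list absent → not met
7. FinCEN registration confirmation present → met
8. agent due-diligence review 33 days ago vs limit 30 → not met
Not met: 2, 3, 4, 6, 8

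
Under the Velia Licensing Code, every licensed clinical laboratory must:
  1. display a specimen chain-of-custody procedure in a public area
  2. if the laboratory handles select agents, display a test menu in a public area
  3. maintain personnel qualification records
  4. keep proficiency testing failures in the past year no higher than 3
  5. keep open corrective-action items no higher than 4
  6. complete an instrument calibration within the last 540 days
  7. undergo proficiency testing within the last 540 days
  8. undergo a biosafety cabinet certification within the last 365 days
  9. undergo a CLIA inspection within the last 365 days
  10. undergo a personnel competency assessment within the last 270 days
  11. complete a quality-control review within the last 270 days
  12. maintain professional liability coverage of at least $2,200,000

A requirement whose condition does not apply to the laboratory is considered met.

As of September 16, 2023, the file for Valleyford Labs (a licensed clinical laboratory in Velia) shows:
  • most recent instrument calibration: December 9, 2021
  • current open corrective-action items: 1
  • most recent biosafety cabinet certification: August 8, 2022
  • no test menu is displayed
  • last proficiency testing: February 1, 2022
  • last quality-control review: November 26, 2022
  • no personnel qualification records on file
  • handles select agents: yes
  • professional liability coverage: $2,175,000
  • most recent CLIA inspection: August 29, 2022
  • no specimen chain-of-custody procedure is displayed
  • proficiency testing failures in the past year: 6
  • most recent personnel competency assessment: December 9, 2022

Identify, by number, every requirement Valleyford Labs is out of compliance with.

1, 2, 3, 4, 6, 7, 8, 9, 10, 11, 12

1. specimen chain-of-custody procedure absent → not met
2. condition 'handles select agents' holds; test menu absent → not met
3. personnel qualification records absent → not met
4. proficiency testing failures in the past year 6 > 3 → not met
5. open corrective-action items 1 ≤ 4 → met
6. instrument calibration 646 days ago vs limit 540 → not met
7. proficiency testing 592 days ago vs limit 540 → not met
8. biosafety cabinet certification 404 days ago vs limit 365 → not met
9. CLIA inspection 383 days ago vs limit 365 → not met
10. personnel competency assessment 281 days ago vs limit 270 → not met
11. quality-control review 294 days ago vs limit 270 → not met
12. professional liability coverage $2,175,000 < $2,200,000 → not met
Not met: 1, 2, 3, 4, 6, 7, 8, 9, 10, 11, 12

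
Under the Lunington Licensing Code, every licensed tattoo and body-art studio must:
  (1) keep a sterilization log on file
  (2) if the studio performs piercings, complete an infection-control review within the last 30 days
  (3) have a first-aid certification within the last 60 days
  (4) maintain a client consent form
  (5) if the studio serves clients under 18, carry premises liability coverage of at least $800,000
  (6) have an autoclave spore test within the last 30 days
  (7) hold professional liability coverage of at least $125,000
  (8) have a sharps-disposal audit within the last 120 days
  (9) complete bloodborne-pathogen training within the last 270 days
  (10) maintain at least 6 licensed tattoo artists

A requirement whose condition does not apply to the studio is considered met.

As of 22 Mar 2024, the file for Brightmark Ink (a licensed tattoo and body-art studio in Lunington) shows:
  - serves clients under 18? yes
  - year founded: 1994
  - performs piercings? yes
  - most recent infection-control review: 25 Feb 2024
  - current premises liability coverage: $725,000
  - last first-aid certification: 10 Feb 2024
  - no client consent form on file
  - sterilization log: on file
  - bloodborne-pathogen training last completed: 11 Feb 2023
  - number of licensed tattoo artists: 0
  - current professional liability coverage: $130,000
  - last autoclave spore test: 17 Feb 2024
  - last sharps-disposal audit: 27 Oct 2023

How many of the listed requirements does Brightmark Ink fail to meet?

1. sterilization log present → met
2. condition 'performs piercings' holds; infection-control review 26 days ago vs limit 30 → met
3. first-aid certification 41 days ago vs limit 60 → met
4. client consent form absent → not met
5. condition 'serves clients under 18' holds; premises liability coverage $725,000 < $800,000 → not met
6. autoclave spore test 34 days ago vs limit 30 → not met
7. professional liability coverage $130,000 ≥ $125,000 → met
8. sharps-disposal audit 147 days ago vs limit 120 → not met
9. bloodborne-pathogen training 405 days ago vs limit 270 → not met
10. licensed tattoo artists 0 < 6 → not met
Not met: 6 of 10

6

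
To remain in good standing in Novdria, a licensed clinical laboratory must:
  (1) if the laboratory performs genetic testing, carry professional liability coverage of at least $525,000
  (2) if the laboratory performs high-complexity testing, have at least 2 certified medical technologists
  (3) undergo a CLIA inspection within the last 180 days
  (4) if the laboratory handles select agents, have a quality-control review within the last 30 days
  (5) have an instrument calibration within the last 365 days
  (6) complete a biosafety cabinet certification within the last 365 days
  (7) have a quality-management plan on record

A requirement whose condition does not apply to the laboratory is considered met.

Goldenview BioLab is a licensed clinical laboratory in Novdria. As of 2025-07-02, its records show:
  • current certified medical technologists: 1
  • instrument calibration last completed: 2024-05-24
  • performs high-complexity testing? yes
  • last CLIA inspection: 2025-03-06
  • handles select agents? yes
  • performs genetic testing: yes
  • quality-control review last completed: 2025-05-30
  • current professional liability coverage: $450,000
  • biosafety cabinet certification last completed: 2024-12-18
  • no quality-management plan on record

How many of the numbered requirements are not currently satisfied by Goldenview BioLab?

1. condition 'performs genetic testing' holds; professional liability coverage $450,000 < $525,000 → not met
2. condition 'performs high-complexity testing' holds; certified medical technologists 1 < 2 → not met
3. CLIA inspection 118 days ago vs limit 180 → met
4. condition 'handles select agents' holds; quality-control review 33 days ago vs limit 30 → not met
5. instrument calibration 404 days ago vs limit 365 → not met
6. biosafety cabinet certification 196 days ago vs limit 365 → met
7. quality-management plan absent → not met
Not met: 5 of 7

5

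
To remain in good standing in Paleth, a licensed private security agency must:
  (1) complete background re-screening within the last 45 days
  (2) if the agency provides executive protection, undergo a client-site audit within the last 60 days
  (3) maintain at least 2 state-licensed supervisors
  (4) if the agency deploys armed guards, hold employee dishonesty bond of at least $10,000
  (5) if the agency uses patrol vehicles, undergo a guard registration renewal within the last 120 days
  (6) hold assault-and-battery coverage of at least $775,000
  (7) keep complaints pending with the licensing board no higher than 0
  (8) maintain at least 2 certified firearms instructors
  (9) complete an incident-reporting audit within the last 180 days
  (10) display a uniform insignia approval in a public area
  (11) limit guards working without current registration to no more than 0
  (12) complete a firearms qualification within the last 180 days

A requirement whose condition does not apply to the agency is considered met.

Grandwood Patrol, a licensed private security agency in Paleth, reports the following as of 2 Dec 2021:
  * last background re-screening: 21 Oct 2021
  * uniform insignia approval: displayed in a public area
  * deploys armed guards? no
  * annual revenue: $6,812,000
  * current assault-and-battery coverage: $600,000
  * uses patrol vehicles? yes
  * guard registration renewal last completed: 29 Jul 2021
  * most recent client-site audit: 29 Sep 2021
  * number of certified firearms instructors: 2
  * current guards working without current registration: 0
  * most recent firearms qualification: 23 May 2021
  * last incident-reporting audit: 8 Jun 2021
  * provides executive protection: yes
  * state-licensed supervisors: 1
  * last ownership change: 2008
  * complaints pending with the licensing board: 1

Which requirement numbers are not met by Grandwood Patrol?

2, 3, 5, 6, 7, 12

1. background re-screening 42 days ago vs limit 45 → met
2. condition 'provides executive protection' holds; client-site audit 64 days ago vs limit 60 → not met
3. state-licensed supervisors 1 < 2 → not met
4. condition 'deploys armed guards' does not hold → requirement n/a → met
5. condition 'uses patrol vehicles' holds; guard registration renewal 126 days ago vs limit 120 → not met
6. assault-and-battery coverage $600,000 < $775,000 → not met
7. complaints pending with the licensing board 1 > 0 → not met
8. certified firearms instructors 2 ≥ 2 → met
9. incident-reporting audit 177 days ago vs limit 180 → met
10. uniform insignia approval present → met
11. guards working without current registration 0 ≤ 0 → met
12. firearms qualification 193 days ago vs limit 180 → not met
Not met: 2, 3, 5, 6, 7, 12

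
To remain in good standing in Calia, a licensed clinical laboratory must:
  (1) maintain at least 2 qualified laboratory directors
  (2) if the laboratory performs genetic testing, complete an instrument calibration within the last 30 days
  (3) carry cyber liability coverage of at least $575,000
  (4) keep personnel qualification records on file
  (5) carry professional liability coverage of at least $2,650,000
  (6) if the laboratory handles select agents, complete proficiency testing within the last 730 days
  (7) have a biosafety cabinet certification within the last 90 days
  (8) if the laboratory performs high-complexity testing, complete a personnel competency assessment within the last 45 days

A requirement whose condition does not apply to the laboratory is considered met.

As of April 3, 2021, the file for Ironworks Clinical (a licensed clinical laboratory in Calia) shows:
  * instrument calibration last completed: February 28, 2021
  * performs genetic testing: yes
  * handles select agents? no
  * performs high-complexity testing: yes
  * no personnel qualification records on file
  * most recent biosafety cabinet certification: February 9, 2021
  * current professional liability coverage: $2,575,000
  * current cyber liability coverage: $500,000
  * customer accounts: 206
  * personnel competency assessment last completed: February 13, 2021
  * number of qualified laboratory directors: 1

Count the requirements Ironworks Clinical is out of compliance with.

6

1. qualified laboratory directors 1 < 2 → not met
2. condition 'performs genetic testing' holds; instrument calibration 34 days ago vs limit 30 → not met
3. cyber liability coverage $500,000 < $575,000 → not met
4. personnel qualification records absent → not met
5. professional liability coverage $2,575,000 < $2,650,000 → not met
6. condition 'handles select agents' does not hold → requirement n/a → met
7. biosafety cabinet certification 53 days ago vs limit 90 → met
8. condition 'performs high-complexity testing' holds; personnel competency assessment 49 days ago vs limit 45 → not met
Not met: 6 of 8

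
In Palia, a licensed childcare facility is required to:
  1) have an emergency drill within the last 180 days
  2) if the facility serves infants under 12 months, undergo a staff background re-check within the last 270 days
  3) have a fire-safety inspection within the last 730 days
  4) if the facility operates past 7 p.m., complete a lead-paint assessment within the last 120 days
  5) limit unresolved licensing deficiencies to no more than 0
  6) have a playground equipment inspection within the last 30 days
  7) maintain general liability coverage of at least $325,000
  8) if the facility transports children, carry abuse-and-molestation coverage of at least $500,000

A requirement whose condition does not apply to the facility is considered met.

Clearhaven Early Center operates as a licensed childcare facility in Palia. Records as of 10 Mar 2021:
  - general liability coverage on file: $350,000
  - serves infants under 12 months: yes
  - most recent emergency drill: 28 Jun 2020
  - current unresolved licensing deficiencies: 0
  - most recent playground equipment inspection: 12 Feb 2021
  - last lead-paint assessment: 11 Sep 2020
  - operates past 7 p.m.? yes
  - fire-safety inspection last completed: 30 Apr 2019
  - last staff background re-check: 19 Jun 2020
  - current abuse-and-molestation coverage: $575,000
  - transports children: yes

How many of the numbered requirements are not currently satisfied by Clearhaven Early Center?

1. emergency drill 255 days ago vs limit 180 → not met
2. condition 'serves infants under 12 months' holds; staff background re-check 264 days ago vs limit 270 → met
3. fire-safety inspection 680 days ago vs limit 730 → met
4. condition 'operates past 7 p.m.' holds; lead-paint assessment 180 days ago vs limit 120 → not met
5. unresolved licensing deficiencies 0 ≤ 0 → met
6. playground equipment inspection 26 days ago vs limit 30 → met
7. general liability coverage $350,000 ≥ $325,000 → met
8. condition 'transports children' holds; abuse-and-molestation coverage $575,000 ≥ $500,000 → met
Not met: 2 of 8

2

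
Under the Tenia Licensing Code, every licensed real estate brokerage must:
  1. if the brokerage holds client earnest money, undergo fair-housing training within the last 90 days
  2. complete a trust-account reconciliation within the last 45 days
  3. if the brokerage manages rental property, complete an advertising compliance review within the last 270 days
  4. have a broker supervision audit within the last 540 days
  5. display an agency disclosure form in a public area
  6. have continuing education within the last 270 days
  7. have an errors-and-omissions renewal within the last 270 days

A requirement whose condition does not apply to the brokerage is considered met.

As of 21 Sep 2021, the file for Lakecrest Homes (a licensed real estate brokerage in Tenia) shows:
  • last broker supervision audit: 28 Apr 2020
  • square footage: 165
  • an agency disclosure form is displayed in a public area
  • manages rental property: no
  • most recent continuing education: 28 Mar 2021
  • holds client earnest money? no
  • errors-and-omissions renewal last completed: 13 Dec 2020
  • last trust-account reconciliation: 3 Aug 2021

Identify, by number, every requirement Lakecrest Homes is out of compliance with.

1. condition 'holds client earnest money' does not hold → requirement n/a → met
2. trust-account reconciliation 49 days ago vs limit 45 → not met
3. condition 'manages rental property' does not hold → requirement n/a → met
4. broker supervision audit 511 days ago vs limit 540 → met
5. agency disclosure form present → met
6. continuing education 177 days ago vs limit 270 → met
7. errors-and-omissions renewal 282 days ago vs limit 270 → not met
Not met: 2, 7

2, 7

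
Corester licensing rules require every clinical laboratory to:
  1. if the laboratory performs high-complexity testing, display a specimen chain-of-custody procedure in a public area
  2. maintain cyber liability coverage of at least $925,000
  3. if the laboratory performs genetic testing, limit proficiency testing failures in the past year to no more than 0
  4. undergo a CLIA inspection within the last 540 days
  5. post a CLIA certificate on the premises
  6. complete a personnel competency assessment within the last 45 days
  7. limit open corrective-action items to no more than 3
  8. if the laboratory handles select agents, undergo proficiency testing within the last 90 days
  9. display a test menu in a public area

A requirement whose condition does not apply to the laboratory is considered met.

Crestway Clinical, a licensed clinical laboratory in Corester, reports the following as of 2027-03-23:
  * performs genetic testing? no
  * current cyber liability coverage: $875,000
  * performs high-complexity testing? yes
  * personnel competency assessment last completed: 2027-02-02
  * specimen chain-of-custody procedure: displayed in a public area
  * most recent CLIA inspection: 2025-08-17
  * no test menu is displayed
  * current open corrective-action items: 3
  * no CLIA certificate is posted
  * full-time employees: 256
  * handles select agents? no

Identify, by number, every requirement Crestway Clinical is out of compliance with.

2, 4, 5, 6, 9

1. condition 'performs high-complexity testing' holds; specimen chain-of-custody procedure present → met
2. cyber liability coverage $875,000 < $925,000 → not met
3. condition 'performs genetic testing' does not hold → requirement n/a → met
4. CLIA inspection 583 days ago vs limit 540 → not met
5. CLIA certificate absent → not met
6. personnel competency assessment 49 days ago vs limit 45 → not met
7. open corrective-action items 3 ≤ 3 → met
8. condition 'handles select agents' does not hold → requirement n/a → met
9. test menu absent → not met
Not met: 2, 4, 5, 6, 9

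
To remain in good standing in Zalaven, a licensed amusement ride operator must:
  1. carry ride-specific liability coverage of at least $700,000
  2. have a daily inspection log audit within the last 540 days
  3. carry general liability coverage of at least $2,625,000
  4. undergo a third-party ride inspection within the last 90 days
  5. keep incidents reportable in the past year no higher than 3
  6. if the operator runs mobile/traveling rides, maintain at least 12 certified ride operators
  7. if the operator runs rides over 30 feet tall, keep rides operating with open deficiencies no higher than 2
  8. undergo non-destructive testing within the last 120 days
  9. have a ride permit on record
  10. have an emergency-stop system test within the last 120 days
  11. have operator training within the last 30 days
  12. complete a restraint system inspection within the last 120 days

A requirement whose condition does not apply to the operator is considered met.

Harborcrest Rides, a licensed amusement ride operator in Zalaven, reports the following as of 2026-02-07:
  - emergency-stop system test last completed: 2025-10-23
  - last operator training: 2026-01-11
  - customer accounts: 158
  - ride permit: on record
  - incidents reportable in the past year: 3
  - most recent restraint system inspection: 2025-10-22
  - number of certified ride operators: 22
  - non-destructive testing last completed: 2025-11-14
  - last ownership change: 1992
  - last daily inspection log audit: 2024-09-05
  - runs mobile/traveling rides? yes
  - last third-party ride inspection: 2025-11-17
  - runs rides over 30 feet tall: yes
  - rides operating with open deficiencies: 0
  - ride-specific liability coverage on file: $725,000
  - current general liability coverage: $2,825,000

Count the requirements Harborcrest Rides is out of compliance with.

1. ride-specific liability coverage $725,000 ≥ $700,000 → met
2. daily inspection log audit 520 days ago vs limit 540 → met
3. general liability coverage $2,825,000 ≥ $2,625,000 → met
4. third-party ride inspection 82 days ago vs limit 90 → met
5. incidents reportable in the past year 3 ≤ 3 → met
6. condition 'runs mobile/traveling rides' holds; certified ride operators 22 ≥ 12 → met
7. condition 'runs rides over 30 feet tall' holds; rides operating with open deficiencies 0 ≤ 2 → met
8. non-destructive testing 85 days ago vs limit 120 → met
9. ride permit present → met
10. emergency-stop system test 107 days ago vs limit 120 → met
11. operator training 27 days ago vs limit 30 → met
12. restraint system inspection 108 days ago vs limit 120 → met
Not met: 0 of 12

0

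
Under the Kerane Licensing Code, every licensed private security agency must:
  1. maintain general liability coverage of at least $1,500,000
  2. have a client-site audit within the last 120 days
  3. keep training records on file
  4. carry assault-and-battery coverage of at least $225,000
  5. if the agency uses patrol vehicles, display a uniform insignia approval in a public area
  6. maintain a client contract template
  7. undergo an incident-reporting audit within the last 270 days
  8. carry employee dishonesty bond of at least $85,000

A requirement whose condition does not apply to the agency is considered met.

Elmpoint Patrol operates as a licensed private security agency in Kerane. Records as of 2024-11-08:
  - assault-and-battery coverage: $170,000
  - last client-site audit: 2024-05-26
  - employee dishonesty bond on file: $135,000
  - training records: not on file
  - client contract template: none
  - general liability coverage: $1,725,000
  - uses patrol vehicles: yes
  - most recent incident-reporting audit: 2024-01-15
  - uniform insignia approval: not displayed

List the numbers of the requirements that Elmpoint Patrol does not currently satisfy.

2, 3, 4, 5, 6, 7

1. general liability coverage $1,725,000 ≥ $1,500,000 → met
2. client-site audit 166 days ago vs limit 120 → not met
3. training records absent → not met
4. assault-and-battery coverage $170,000 < $225,000 → not met
5. condition 'uses patrol vehicles' holds; uniform insignia approval absent → not met
6. client contract template absent → not met
7. incident-reporting audit 298 days ago vs limit 270 → not met
8. employee dishonesty bond $135,000 ≥ $85,000 → met
Not met: 2, 3, 4, 5, 6, 7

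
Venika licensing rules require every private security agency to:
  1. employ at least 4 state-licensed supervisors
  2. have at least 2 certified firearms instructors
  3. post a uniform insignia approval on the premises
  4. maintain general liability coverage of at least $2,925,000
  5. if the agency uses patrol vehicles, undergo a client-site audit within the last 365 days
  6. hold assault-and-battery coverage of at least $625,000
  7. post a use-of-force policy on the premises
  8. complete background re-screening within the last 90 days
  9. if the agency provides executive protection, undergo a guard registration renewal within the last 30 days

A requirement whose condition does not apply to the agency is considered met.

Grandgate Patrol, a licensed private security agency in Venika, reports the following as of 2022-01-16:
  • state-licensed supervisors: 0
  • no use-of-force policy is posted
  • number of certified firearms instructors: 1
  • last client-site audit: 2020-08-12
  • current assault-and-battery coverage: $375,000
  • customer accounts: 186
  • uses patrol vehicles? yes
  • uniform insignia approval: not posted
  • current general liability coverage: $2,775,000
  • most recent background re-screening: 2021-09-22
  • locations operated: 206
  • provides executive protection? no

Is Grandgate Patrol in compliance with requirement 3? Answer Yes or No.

3. uniform insignia approval absent → not met

No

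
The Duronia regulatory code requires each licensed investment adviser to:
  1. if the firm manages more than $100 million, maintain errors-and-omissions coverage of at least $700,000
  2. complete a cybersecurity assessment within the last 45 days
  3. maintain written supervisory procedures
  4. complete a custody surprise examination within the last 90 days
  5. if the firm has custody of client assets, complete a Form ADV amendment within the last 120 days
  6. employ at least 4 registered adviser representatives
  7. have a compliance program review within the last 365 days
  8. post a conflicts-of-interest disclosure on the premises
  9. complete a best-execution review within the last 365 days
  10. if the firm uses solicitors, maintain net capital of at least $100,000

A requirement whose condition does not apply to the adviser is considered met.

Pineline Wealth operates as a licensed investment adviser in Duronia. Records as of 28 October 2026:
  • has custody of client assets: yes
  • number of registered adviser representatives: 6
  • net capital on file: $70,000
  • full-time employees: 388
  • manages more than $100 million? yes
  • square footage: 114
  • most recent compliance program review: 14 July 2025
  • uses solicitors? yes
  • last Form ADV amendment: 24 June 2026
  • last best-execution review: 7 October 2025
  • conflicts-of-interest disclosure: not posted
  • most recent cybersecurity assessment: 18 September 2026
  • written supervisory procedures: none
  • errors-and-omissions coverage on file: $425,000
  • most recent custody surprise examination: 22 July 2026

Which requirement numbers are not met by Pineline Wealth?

1, 3, 4, 5, 7, 8, 9, 10

1. condition 'manages more than $100 million' holds; errors-and-omissions coverage $425,000 < $700,000 → not met
2. cybersecurity assessment 40 days ago vs limit 45 → met
3. written supervisory procedures absent → not met
4. custody surprise examination 98 days ago vs limit 90 → not met
5. condition 'has custody of client assets' holds; Form ADV amendment 126 days ago vs limit 120 → not met
6. registered adviser representatives 6 ≥ 4 → met
7. compliance program review 471 days ago vs limit 365 → not met
8. conflicts-of-interest disclosure absent → not met
9. best-execution review 386 days ago vs limit 365 → not met
10. condition 'uses solicitors' holds; net capital $70,000 < $100,000 → not met
Not met: 1, 3, 4, 5, 7, 8, 9, 10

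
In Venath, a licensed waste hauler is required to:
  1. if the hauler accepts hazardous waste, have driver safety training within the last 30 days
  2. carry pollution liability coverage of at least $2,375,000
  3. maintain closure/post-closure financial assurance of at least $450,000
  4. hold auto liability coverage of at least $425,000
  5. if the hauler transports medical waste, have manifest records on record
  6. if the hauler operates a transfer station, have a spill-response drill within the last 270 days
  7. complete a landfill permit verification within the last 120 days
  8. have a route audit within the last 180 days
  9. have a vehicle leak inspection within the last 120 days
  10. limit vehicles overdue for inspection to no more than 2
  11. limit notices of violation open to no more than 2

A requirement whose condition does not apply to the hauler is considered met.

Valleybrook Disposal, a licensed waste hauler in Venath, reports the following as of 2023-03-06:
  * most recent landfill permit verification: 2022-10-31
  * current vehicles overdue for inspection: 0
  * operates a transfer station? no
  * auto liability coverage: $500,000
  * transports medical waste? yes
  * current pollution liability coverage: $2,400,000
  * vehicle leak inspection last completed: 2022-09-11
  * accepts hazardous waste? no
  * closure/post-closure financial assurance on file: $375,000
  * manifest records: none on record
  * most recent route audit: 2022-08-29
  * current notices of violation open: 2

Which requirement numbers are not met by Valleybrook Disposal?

3, 5, 7, 8, 9

1. condition 'accepts hazardous waste' does not hold → requirement n/a → met
2. pollution liability coverage $2,400,000 ≥ $2,375,000 → met
3. closure/post-closure financial assurance $375,000 < $450,000 → not met
4. auto liability coverage $500,000 ≥ $425,000 → met
5. condition 'transports medical waste' holds; manifest records absent → not met
6. condition 'operates a transfer station' does not hold → requirement n/a → met
7. landfill permit verification 126 days ago vs limit 120 → not met
8. route audit 189 days ago vs limit 180 → not met
9. vehicle leak inspection 176 days ago vs limit 120 → not met
10. vehicles overdue for inspection 0 ≤ 2 → met
11. notices of violation open 2 ≤ 2 → met
Not met: 3, 5, 7, 8, 9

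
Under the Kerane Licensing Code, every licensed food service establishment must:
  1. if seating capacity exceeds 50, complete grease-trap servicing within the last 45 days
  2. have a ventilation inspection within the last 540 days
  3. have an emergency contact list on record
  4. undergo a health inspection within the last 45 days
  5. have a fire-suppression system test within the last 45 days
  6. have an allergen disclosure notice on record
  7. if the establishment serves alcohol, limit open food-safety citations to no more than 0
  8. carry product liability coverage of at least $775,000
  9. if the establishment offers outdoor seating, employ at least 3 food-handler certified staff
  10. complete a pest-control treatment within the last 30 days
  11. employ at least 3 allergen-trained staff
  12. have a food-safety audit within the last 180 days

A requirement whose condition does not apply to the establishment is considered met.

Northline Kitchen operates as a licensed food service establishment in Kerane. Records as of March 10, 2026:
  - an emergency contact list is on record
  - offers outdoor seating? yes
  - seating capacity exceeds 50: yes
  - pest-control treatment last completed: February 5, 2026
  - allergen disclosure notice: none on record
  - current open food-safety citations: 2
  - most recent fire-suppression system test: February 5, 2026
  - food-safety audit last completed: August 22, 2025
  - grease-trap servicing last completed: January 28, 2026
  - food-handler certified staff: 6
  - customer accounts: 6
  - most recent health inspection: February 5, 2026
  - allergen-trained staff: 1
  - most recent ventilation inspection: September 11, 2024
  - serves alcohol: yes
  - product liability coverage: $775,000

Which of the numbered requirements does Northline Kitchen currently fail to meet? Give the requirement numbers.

1. condition 'seating capacity exceeds 50' holds; grease-trap servicing 41 days ago vs limit 45 → met
2. ventilation inspection 545 days ago vs limit 540 → not met
3. emergency contact list present → met
4. health inspection 33 days ago vs limit 45 → met
5. fire-suppression system test 33 days ago vs limit 45 → met
6. allergen disclosure notice absent → not met
7. condition 'serves alcohol' holds; open food-safety citations 2 > 0 → not met
8. product liability coverage $775,000 ≥ $775,000 → met
9. condition 'offers outdoor seating' holds; food-handler certified staff 6 ≥ 3 → met
10. pest-control treatment 33 days ago vs limit 30 → not met
11. allergen-trained staff 1 < 3 → not met
12. food-safety audit 200 days ago vs limit 180 → not met
Not met: 2, 6, 7, 10, 11, 12

2, 6, 7, 10, 11, 12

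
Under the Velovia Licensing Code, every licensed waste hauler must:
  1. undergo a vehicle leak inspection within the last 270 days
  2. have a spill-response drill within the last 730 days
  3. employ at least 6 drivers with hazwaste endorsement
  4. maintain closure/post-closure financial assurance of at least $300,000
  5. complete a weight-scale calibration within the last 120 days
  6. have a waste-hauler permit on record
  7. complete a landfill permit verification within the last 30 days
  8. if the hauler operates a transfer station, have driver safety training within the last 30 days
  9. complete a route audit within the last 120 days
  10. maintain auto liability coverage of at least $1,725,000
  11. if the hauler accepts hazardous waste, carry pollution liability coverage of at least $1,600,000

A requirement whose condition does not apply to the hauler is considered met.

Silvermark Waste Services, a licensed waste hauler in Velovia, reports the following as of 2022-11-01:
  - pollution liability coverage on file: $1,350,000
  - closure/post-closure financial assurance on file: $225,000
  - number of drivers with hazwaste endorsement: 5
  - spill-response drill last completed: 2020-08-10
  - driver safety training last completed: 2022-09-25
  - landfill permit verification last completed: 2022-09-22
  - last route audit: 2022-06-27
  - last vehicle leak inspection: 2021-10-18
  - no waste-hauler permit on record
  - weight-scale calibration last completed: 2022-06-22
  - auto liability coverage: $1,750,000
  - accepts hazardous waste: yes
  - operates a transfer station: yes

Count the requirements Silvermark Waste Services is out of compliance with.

1. vehicle leak inspection 379 days ago vs limit 270 → not met
2. spill-response drill 813 days ago vs limit 730 → not met
3. drivers with hazwaste endorsement 5 < 6 → not met
4. closure/post-closure financial assurance $225,000 < $300,000 → not met
5. weight-scale calibration 132 days ago vs limit 120 → not met
6. waste-hauler permit absent → not met
7. landfill permit verification 40 days ago vs limit 30 → not met
8. condition 'operates a transfer station' holds; driver safety training 37 days ago vs limit 30 → not met
9. route audit 127 days ago vs limit 120 → not met
10. auto liability coverage $1,750,000 ≥ $1,725,000 → met
11. condition 'accepts hazardous waste' holds; pollution liability coverage $1,350,000 < $1,600,000 → not met
Not met: 10 of 11

10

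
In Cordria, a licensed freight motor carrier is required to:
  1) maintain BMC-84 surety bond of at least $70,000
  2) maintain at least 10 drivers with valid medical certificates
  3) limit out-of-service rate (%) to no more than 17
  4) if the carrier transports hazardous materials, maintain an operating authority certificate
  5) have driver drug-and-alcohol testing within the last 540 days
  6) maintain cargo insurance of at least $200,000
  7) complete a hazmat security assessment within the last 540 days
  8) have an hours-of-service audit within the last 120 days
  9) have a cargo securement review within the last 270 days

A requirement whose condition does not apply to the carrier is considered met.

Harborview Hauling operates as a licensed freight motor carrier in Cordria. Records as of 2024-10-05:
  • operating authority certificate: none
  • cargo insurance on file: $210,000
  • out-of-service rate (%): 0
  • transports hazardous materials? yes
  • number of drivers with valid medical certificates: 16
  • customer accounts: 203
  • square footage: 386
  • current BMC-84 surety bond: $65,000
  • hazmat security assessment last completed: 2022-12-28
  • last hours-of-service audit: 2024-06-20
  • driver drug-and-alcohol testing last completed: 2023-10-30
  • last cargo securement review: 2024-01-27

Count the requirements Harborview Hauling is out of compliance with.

3

1. BMC-84 surety bond $65,000 < $70,000 → not met
2. drivers with valid medical certificates 16 ≥ 10 → met
3. out-of-service rate (%) 0 ≤ 17 → met
4. condition 'transports hazardous materials' holds; operating authority certificate absent → not met
5. driver drug-and-alcohol testing 341 days ago vs limit 540 → met
6. cargo insurance $210,000 ≥ $200,000 → met
7. hazmat security assessment 647 days ago vs limit 540 → not met
8. hours-of-service audit 107 days ago vs limit 120 → met
9. cargo securement review 252 days ago vs limit 270 → met
Not met: 3 of 9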